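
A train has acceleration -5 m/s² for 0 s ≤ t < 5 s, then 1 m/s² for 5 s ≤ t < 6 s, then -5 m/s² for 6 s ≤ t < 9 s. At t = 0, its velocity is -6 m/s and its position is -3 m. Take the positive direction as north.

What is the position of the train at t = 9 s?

On each constant-a segment, Δv = aΔt and Δx = v₀Δt + ½aΔt²; chain segment to segment.
0–5 s: v starts -6 m/s; Δx = -6·5 + ½·-5·5² = -92.5 m; v ends -31 m/s.
5–6 s: v starts -31 m/s; Δx = -31·1 + ½·1·1² = -30.5 m; v ends -30 m/s.
6–9 s: v starts -30 m/s; Δx = -30·3 + ½·-5·3² = -112.5 m; v ends -45 m/s.
x(9) = -3 + Σ Δx = -238.5 m.

-238.5 m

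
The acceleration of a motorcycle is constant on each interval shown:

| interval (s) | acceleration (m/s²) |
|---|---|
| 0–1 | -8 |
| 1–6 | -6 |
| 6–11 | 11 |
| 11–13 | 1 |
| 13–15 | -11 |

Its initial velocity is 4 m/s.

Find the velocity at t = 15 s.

Δv equals the area under the a-t graph; then v = v₀ + Δv.
0–1 s: -8 × 1 = -8 m/s
1–6 s: -6 × 5 = -30 m/s
6–11 s: 11 × 5 = 55 m/s
11–13 s: 1 × 2 = 2 m/s
13–15 s: -11 × 2 = -22 m/s
Δv = -3 m/s, so v(15) = 4 + (-3) = 1 m/s.

1 m/s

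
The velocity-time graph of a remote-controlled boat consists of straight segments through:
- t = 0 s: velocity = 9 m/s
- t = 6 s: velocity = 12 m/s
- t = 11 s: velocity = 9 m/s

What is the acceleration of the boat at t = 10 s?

Acceleration is the slope of the v-t graph on 6–11 s: (9 − 12)/(11 − 6) = -0.6 m/s².

-0.6 m/s²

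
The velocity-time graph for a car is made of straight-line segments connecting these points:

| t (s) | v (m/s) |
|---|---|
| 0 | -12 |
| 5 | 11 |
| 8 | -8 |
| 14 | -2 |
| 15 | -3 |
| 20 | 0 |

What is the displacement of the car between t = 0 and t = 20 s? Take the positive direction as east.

-38 m

Displacement is the signed area under the v-t curve.
0–5 s: ½(-12 + 11)(5) = -2.5 m
5–8 s: ½(11 + -8)(3) = 4.5 m
8–14 s: ½(-8 + -2)(6) = -30 m
14–15 s: ½(-2 + -3)(1) = -2.5 m
15–20 s: ½(-3 + 0)(5) = -7.5 m
Net displacement = -38 m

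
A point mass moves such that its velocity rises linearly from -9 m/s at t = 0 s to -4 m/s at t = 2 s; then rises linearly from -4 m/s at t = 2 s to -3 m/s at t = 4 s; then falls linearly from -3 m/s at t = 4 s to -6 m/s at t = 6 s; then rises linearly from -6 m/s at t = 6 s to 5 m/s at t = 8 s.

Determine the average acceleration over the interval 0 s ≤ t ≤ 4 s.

1.5 m/s²

Average acceleration = Δv/Δt = (-3 − -9)/(4 − 0) = 1.5 m/s².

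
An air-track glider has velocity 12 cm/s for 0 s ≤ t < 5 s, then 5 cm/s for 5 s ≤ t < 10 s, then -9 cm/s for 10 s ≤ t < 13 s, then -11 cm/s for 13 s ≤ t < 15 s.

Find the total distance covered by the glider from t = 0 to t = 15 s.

134 cm

Distance (not displacement) is the total path length: add the absolute areas under v-t.
0–5 s: |12| × 5 = 60 cm
5–10 s: |5| × 5 = 25 cm
10–13 s: |-9| × 3 = 27 cm
13–15 s: |-11| × 2 = 22 cm
Total distance = 134 cm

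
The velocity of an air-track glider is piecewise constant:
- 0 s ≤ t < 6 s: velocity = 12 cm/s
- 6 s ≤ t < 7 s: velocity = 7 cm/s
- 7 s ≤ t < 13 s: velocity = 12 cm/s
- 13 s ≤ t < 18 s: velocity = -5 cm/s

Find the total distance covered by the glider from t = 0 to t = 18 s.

Distance (not displacement) is the total path length: add the absolute areas under v-t.
0–6 s: |12| × 6 = 72 cm
6–7 s: |7| × 1 = 7 cm
7–13 s: |12| × 6 = 72 cm
13–18 s: |-5| × 5 = 25 cm
Total distance = 176 cm

176 cm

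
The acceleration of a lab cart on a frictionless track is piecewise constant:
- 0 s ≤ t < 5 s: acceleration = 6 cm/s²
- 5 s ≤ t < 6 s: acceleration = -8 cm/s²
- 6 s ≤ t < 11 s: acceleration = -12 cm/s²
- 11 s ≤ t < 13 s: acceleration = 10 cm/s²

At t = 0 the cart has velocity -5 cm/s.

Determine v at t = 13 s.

Δv equals the area under the a-t graph; then v = v₀ + Δv.
0–5 s: 6 × 5 = 30 cm/s
5–6 s: -8 × 1 = -8 cm/s
6–11 s: -12 × 5 = -60 cm/s
11–13 s: 10 × 2 = 20 cm/s
Δv = -18 cm/s, so v(13) = -5 + (-18) = -23 cm/s.

-23 cm/s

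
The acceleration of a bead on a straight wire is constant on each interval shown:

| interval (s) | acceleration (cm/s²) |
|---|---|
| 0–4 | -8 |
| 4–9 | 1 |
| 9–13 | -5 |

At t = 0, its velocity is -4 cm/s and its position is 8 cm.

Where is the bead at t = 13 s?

-403.5 cm

On each constant-a segment, Δv = aΔt and Δx = v₀Δt + ½aΔt²; chain segment to segment.
0–4 s: v starts -4 cm/s; Δx = -4·4 + ½·-8·4² = -80 cm; v ends -36 cm/s.
4–9 s: v starts -36 cm/s; Δx = -36·5 + ½·1·5² = -167.5 cm; v ends -31 cm/s.
9–13 s: v starts -31 cm/s; Δx = -31·4 + ½·-5·4² = -164 cm; v ends -51 cm/s.
x(13) = 8 + Σ Δx = -403.5 cm.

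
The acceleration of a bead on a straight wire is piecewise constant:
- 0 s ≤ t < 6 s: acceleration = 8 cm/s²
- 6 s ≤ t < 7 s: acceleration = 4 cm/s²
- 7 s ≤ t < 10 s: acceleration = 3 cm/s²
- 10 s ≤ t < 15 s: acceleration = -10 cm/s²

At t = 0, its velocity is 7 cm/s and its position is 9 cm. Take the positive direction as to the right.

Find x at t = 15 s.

657.5 cm

On each constant-a segment, Δv = aΔt and Δx = v₀Δt + ½aΔt²; chain segment to segment.
0–6 s: v starts 7 cm/s; Δx = 7·6 + ½·8·6² = 186 cm; v ends 55 cm/s.
6–7 s: v starts 55 cm/s; Δx = 55·1 + ½·4·1² = 57 cm; v ends 59 cm/s.
7–10 s: v starts 59 cm/s; Δx = 59·3 + ½·3·3² = 190.5 cm; v ends 68 cm/s.
10–15 s: v starts 68 cm/s; Δx = 68·5 + ½·-10·5² = 215 cm; v ends 18 cm/s.
x(15) = 9 + Σ Δx = 657.5 cm.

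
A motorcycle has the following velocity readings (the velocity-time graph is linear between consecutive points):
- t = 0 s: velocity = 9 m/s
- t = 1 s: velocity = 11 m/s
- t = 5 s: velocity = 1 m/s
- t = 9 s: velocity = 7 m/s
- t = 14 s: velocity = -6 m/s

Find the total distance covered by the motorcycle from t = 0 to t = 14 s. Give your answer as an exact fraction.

Total distance travelled is ∫|v| dt — sum the magnitudes of each area piece.
0–1 s: |½(9 + 11)(1)| = 10 m
1–5 s: |½(11 + 1)(4)| = 24 m
5–9 s: |½(1 + 7)(4)| = 16 m
9–14 s: v = 0 at t = 152/13 s; triangle areas 245/26 + 90/13 = 425/26 m
Total distance = 1725/26 m

1725/26 m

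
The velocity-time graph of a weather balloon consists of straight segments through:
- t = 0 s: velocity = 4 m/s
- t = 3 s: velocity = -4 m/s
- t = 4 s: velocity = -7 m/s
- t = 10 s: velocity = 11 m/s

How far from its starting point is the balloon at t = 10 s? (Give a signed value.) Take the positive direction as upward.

6.5 m

Net displacement equals the area under the velocity-time graph (areas below the axis count negative).
0–3 s: ½(4 + -4)(3) = 0 m
3–4 s: ½(-4 + -7)(1) = -5.5 m
4–10 s: ½(-7 + 11)(6) = 12 m
Net displacement = 6.5 m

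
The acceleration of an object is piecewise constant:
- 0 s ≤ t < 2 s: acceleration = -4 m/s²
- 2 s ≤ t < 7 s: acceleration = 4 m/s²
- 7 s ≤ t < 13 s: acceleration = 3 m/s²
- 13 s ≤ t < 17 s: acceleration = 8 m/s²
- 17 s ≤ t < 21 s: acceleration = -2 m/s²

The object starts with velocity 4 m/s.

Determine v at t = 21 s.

Δv equals the area under the a-t graph; then v = v₀ + Δv.
0–2 s: -4 × 2 = -8 m/s
2–7 s: 4 × 5 = 20 m/s
7–13 s: 3 × 6 = 18 m/s
13–17 s: 8 × 4 = 32 m/s
17–21 s: -2 × 4 = -8 m/s
Δv = 54 m/s, so v(21) = 4 + (54) = 58 m/s.

58 m/s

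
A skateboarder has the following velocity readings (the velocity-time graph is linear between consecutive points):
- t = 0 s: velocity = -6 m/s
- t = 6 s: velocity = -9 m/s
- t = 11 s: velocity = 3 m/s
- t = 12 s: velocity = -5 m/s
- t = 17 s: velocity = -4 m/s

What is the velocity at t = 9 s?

-1.8 m/s

On 6–11 s the graph is linear from -9 to 3 m/s: v(9) = -9 + (3 − -9)·(9 − 6)/(11 − 6) = -1.8 m/s.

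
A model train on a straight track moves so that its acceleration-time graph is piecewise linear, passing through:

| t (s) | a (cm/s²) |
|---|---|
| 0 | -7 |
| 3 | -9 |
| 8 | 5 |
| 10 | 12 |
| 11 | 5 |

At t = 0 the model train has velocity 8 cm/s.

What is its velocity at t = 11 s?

-0.5 cm/s

Δv equals the area under the a-t graph; then v = v₀ + Δv.
0–3 s: ½(-7 + -9)(3) = -24 cm/s
3–8 s: ½(-9 + 5)(5) = -10 cm/s
8–10 s: ½(5 + 12)(2) = 17 cm/s
10–11 s: ½(12 + 5)(1) = 8.5 cm/s
Δv = -8.5 cm/s, so v(11) = 8 + (-8.5) = -0.5 cm/s.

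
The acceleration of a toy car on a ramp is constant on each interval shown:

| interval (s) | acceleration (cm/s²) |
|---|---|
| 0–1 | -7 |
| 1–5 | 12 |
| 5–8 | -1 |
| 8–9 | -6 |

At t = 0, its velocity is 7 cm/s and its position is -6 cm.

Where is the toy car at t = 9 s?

On each constant-a segment, Δv = aΔt and Δx = v₀Δt + ½aΔt²; chain segment to segment.
0–1 s: v starts 7 cm/s; Δx = 7·1 + ½·-7·1² = 3.5 cm; v ends 0 cm/s.
1–5 s: v starts 0 cm/s; Δx = 0·4 + ½·12·4² = 96 cm; v ends 48 cm/s.
5–8 s: v starts 48 cm/s; Δx = 48·3 + ½·-1·3² = 139.5 cm; v ends 45 cm/s.
8–9 s: v starts 45 cm/s; Δx = 45·1 + ½·-6·1² = 42 cm; v ends 39 cm/s.
x(9) = -6 + Σ Δx = 275 cm.

275 cm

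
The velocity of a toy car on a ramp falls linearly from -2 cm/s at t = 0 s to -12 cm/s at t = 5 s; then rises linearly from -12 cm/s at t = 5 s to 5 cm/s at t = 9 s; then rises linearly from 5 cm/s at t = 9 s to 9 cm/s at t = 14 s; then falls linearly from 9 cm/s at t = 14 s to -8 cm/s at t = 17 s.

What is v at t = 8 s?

On 5–9 s the graph is linear from -12 to 5 cm/s: v(8) = -12 + (5 − -12)·(8 − 5)/(9 − 5) = 0.75 cm/s.

0.75 cm/s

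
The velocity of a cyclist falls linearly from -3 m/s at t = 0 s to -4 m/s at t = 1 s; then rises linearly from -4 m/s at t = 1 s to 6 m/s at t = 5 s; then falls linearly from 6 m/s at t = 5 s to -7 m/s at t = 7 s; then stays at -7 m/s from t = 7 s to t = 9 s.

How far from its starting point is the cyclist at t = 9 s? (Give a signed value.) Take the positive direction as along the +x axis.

-14.5 m

Displacement is the signed area under the v-t curve.
0–1 s: ½(-3 + -4)(1) = -3.5 m
1–5 s: ½(-4 + 6)(4) = 4 m
5–7 s: ½(6 + -7)(2) = -1 m
7–9 s: -7 × 2 = -14 m
Net displacement = -14.5 m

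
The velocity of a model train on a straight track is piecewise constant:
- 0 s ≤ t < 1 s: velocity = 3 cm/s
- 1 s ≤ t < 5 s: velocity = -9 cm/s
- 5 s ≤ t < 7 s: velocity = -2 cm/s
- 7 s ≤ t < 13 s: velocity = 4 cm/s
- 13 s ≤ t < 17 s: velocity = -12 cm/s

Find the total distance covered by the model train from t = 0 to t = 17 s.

115 cm

Total distance travelled is ∫|v| dt — sum the magnitudes of each area piece.
0–1 s: |3| × 1 = 3 cm
1–5 s: |-9| × 4 = 36 cm
5–7 s: |-2| × 2 = 4 cm
7–13 s: |4| × 6 = 24 cm
13–17 s: |-12| × 4 = 48 cm
Total distance = 115 cm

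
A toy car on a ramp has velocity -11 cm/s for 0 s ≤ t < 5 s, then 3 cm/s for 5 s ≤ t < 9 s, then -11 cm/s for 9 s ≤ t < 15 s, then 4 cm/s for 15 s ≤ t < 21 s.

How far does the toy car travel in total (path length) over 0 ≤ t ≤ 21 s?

Distance (not displacement) is the total path length: add the absolute areas under v-t.
0–5 s: |-11| × 5 = 55 cm
5–9 s: |3| × 4 = 12 cm
9–15 s: |-11| × 6 = 66 cm
15–21 s: |4| × 6 = 24 cm
Total distance = 157 cm

157 cm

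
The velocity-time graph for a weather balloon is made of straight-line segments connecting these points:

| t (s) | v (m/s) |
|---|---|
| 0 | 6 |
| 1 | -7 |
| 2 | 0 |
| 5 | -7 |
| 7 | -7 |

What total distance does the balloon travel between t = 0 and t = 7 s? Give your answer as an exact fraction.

Total distance travelled is ∫|v| dt — sum the magnitudes of each area piece.
0–1 s: v = 0 at t = 6/13 s; triangle areas 18/13 + 49/26 = 85/26 m
1–2 s: |½(-7 + 0)(1)| = 3.5 m
2–5 s: |½(0 + -7)(3)| = 10.5 m
5–7 s: |-7| × 2 = 14 m
Total distance = 813/26 m

813/26 m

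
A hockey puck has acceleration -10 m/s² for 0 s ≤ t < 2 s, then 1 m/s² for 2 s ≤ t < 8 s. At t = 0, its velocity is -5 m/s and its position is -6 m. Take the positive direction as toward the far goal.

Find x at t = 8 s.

On each constant-a segment, Δv = aΔt and Δx = v₀Δt + ½aΔt²; chain segment to segment.
0–2 s: v starts -5 m/s; Δx = -5·2 + ½·-10·2² = -30 m; v ends -25 m/s.
2–8 s: v starts -25 m/s; Δx = -25·6 + ½·1·6² = -132 m; v ends -19 m/s.
x(8) = -6 + Σ Δx = -168 m.

-168 m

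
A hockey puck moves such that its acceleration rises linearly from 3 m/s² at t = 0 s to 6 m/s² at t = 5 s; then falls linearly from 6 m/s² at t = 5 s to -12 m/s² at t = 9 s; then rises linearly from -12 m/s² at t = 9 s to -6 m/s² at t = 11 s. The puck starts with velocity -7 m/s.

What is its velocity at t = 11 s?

-14.5 m/s

Δv equals the area under the a-t graph; then v = v₀ + Δv.
0–5 s: ½(3 + 6)(5) = 22.5 m/s
5–9 s: ½(6 + -12)(4) = -12 m/s
9–11 s: ½(-12 + -6)(2) = -18 m/s
Δv = -7.5 m/s, so v(11) = -7 + (-7.5) = -14.5 m/s.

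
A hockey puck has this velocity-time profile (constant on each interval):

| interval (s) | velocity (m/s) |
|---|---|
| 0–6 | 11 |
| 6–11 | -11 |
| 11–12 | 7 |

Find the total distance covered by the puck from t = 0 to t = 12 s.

128 m

Distance (not displacement) is the total path length: add the absolute areas under v-t.
0–6 s: |11| × 6 = 66 m
6–11 s: |-11| × 5 = 55 m
11–12 s: |7| × 1 = 7 m
Total distance = 128 m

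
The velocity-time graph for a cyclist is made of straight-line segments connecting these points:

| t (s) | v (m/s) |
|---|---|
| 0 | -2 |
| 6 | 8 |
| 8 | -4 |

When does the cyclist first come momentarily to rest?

t = 1.2 s

v changes sign on 0–6 s (from -2 to 8); the graph is linear there, so v = 0 at t = 0 + (2)·(6 − 0)/(8 − -2) = 1.2 s.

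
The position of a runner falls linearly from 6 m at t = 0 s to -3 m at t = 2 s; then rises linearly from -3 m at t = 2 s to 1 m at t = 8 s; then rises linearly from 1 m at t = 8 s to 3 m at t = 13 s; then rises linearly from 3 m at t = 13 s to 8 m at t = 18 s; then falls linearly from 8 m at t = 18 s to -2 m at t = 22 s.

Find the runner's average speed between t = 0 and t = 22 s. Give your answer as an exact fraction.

15/11 m/s

Average speed = (total path length)/(elapsed time); on a piecewise-linear x-t graph the path length is Σ|Δx|.
0–2 s: |Δx| = |-3 − 6| = 9 m
2–8 s: |Δx| = |1 − -3| = 4 m
8–13 s: |Δx| = |3 − 1| = 2 m
13–18 s: |Δx| = |8 − 3| = 5 m
18–22 s: |Δx| = |-2 − 8| = 10 m
Total path = 30 m; average speed = 30/22 = 15/11 m/s.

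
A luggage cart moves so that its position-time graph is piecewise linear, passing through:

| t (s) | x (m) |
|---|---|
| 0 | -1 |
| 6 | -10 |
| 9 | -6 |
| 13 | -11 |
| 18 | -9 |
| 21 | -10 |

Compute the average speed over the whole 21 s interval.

Average speed = (total path length)/(elapsed time); on a piecewise-linear x-t graph the path length is Σ|Δx|.
0–6 s: |Δx| = |-10 − -1| = 9 m
6–9 s: |Δx| = |-6 − -10| = 4 m
9–13 s: |Δx| = |-11 − -6| = 5 m
13–18 s: |Δx| = |-9 − -11| = 2 m
18–21 s: |Δx| = |-10 − -9| = 1 m
Total path = 21 m; average speed = 21/21 = 1 m/s.

1 m/s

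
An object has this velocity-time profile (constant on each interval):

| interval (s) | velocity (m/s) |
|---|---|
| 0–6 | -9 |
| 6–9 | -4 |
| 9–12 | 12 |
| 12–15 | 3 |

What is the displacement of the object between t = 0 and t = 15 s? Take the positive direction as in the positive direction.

Displacement is the signed area under the v-t curve.
0–6 s: -9 × 6 = -54 m
6–9 s: -4 × 3 = -12 m
9–12 s: 12 × 3 = 36 m
12–15 s: 3 × 3 = 9 m
Net displacement = -21 m

-21 m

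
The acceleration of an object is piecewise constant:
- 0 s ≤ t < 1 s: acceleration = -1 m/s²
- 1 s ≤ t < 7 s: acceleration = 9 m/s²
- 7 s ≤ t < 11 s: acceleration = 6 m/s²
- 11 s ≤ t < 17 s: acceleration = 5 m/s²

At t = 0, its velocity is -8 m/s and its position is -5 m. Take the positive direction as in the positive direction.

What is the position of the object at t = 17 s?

826.5 m

On each constant-a segment, Δv = aΔt and Δx = v₀Δt + ½aΔt²; chain segment to segment.
0–1 s: v starts -8 m/s; Δx = -8·1 + ½·-1·1² = -8.5 m; v ends -9 m/s.
1–7 s: v starts -9 m/s; Δx = -9·6 + ½·9·6² = 108 m; v ends 45 m/s.
7–11 s: v starts 45 m/s; Δx = 45·4 + ½·6·4² = 228 m; v ends 69 m/s.
11–17 s: v starts 69 m/s; Δx = 69·6 + ½·5·6² = 504 m; v ends 99 m/s.
x(17) = -5 + Σ Δx = 826.5 m.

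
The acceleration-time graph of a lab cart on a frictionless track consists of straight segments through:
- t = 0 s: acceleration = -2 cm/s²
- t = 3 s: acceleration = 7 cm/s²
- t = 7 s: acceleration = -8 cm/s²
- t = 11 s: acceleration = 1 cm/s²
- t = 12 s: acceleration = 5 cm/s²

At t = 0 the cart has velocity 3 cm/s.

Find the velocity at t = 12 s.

Δv equals the area under the a-t graph; then v = v₀ + Δv.
0–3 s: ½(-2 + 7)(3) = 7.5 cm/s
3–7 s: ½(7 + -8)(4) = -2 cm/s
7–11 s: ½(-8 + 1)(4) = -14 cm/s
11–12 s: ½(1 + 5)(1) = 3 cm/s
Δv = -5.5 cm/s, so v(12) = 3 + (-5.5) = -2.5 cm/s.

-2.5 cm/s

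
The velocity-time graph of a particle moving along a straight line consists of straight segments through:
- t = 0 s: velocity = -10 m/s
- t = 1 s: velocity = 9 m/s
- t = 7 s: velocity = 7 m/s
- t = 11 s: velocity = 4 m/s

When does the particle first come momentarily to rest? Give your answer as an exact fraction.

t = 10/19 s

v changes sign on 0–1 s (from -10 to 9); the graph is linear there, so v = 0 at t = 0 + (10)·(1 − 0)/(9 − -10) = 10/19 s.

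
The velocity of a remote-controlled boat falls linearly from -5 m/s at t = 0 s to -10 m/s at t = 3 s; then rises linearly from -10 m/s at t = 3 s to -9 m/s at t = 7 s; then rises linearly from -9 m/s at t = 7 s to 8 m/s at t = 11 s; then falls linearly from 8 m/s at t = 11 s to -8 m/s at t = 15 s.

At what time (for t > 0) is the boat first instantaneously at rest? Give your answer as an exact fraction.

t = 155/17 s

v changes sign on 7–11 s (from -9 to 8); the graph is linear there, so v = 0 at t = 7 + (9)·(11 − 7)/(8 − -9) = 155/17 s.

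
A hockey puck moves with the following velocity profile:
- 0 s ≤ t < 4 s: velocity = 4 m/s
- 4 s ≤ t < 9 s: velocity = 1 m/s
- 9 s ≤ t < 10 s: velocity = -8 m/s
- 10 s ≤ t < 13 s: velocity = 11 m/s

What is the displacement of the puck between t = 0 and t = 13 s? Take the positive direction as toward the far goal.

46 m

Displacement is the signed area under the v-t curve.
0–4 s: 4 × 4 = 16 m
4–9 s: 1 × 5 = 5 m
9–10 s: -8 × 1 = -8 m
10–13 s: 11 × 3 = 33 m
Net displacement = 46 m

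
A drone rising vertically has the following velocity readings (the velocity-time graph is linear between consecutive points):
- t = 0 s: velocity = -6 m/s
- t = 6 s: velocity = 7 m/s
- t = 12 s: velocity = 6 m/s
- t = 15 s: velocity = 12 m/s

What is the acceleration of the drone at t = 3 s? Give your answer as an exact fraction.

Acceleration is the slope of the v-t graph on 0–6 s: (7 − -6)/(6 − 0) = 13/6 m/s².

13/6 m/s²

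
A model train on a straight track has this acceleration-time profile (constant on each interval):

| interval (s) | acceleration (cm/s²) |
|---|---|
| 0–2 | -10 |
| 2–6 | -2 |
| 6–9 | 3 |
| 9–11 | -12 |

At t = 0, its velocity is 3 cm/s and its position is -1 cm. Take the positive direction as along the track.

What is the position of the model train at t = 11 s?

On each constant-a segment, Δv = aΔt and Δx = v₀Δt + ½aΔt²; chain segment to segment.
0–2 s: v starts 3 cm/s; Δx = 3·2 + ½·-10·2² = -14 cm; v ends -17 cm/s.
2–6 s: v starts -17 cm/s; Δx = -17·4 + ½·-2·4² = -84 cm; v ends -25 cm/s.
6–9 s: v starts -25 cm/s; Δx = -25·3 + ½·3·3² = -61.5 cm; v ends -16 cm/s.
9–11 s: v starts -16 cm/s; Δx = -16·2 + ½·-12·2² = -56 cm; v ends -40 cm/s.
x(11) = -1 + Σ Δx = -216.5 cm.

-216.5 cm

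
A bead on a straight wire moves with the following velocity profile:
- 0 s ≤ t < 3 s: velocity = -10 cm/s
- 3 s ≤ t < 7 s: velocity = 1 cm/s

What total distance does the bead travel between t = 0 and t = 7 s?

34 cm

Distance (not displacement) is the total path length: add the absolute areas under v-t.
0–3 s: |-10| × 3 = 30 cm
3–7 s: |1| × 4 = 4 cm
Total distance = 34 cm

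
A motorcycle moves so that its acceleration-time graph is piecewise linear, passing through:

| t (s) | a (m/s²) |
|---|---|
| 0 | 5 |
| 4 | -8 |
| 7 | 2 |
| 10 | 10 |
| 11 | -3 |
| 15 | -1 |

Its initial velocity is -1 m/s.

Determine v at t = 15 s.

Δv equals the area under the a-t graph; then v = v₀ + Δv.
0–4 s: ½(5 + -8)(4) = -6 m/s
4–7 s: ½(-8 + 2)(3) = -9 m/s
7–10 s: ½(2 + 10)(3) = 18 m/s
10–11 s: ½(10 + -3)(1) = 3.5 m/s
11–15 s: ½(-3 + -1)(4) = -8 m/s
Δv = -1.5 m/s, so v(15) = -1 + (-1.5) = -2.5 m/s.

-2.5 m/s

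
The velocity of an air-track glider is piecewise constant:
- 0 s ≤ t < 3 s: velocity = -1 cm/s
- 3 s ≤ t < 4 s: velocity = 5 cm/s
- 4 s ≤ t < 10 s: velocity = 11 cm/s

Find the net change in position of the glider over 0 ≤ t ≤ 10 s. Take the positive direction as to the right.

Net displacement equals the area under the velocity-time graph (areas below the axis count negative).
0–3 s: -1 × 3 = -3 cm
3–4 s: 5 × 1 = 5 cm
4–10 s: 11 × 6 = 66 cm
Net displacement = 68 cm

68 cm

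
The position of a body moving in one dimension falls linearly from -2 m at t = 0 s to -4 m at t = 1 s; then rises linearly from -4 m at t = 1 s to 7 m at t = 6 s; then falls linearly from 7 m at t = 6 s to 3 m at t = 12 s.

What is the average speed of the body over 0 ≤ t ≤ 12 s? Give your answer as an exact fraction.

17/12 m/s

Average speed = (total path length)/(elapsed time); on a piecewise-linear x-t graph the path length is Σ|Δx|.
0–1 s: |Δx| = |-4 − -2| = 2 m
1–6 s: |Δx| = |7 − -4| = 11 m
6–12 s: |Δx| = |3 − 7| = 4 m
Total path = 17 m; average speed = 17/12 = 17/12 m/s.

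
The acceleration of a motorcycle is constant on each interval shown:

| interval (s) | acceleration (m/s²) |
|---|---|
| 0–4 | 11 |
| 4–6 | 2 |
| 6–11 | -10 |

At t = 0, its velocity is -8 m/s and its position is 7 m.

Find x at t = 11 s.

214 m

On each constant-a segment, Δv = aΔt and Δx = v₀Δt + ½aΔt²; chain segment to segment.
0–4 s: v starts -8 m/s; Δx = -8·4 + ½·11·4² = 56 m; v ends 36 m/s.
4–6 s: v starts 36 m/s; Δx = 36·2 + ½·2·2² = 76 m; v ends 40 m/s.
6–11 s: v starts 40 m/s; Δx = 40·5 + ½·-10·5² = 75 m; v ends -10 m/s.
x(11) = 7 + Σ Δx = 214 m.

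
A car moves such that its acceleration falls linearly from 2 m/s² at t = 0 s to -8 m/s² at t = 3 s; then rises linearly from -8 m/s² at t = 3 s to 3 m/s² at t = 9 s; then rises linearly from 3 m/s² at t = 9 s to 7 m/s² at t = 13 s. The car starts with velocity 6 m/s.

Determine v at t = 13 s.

Δv equals the area under the a-t graph; then v = v₀ + Δv.
0–3 s: ½(2 + -8)(3) = -9 m/s
3–9 s: ½(-8 + 3)(6) = -15 m/s
9–13 s: ½(3 + 7)(4) = 20 m/s
Δv = -4 m/s, so v(13) = 6 + (-4) = 2 m/s.

2 m/s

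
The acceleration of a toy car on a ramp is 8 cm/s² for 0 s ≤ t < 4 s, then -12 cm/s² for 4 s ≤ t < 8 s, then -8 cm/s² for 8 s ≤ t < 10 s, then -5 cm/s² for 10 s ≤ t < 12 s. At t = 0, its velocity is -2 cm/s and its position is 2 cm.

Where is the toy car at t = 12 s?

On each constant-a segment, Δv = aΔt and Δx = v₀Δt + ½aΔt²; chain segment to segment.
0–4 s: v starts -2 cm/s; Δx = -2·4 + ½·8·4² = 56 cm; v ends 30 cm/s.
4–8 s: v starts 30 cm/s; Δx = 30·4 + ½·-12·4² = 24 cm; v ends -18 cm/s.
8–10 s: v starts -18 cm/s; Δx = -18·2 + ½·-8·2² = -52 cm; v ends -34 cm/s.
10–12 s: v starts -34 cm/s; Δx = -34·2 + ½·-5·2² = -78 cm; v ends -44 cm/s.
x(12) = 2 + Σ Δx = -48 cm.

-48 cm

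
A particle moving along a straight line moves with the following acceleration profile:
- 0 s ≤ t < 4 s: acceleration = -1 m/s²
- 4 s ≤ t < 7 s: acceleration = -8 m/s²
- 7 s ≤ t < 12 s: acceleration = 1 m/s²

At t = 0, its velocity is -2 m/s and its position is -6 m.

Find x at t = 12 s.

On each constant-a segment, Δv = aΔt and Δx = v₀Δt + ½aΔt²; chain segment to segment.
0–4 s: v starts -2 m/s; Δx = -2·4 + ½·-1·4² = -16 m; v ends -6 m/s.
4–7 s: v starts -6 m/s; Δx = -6·3 + ½·-8·3² = -54 m; v ends -30 m/s.
7–12 s: v starts -30 m/s; Δx = -30·5 + ½·1·5² = -137.5 m; v ends -25 m/s.
x(12) = -6 + Σ Δx = -213.5 m.

-213.5 m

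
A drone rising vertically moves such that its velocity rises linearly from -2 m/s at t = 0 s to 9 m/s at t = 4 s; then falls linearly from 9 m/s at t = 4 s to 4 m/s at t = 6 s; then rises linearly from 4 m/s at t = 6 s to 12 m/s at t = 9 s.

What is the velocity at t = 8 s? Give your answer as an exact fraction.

On 6–9 s the graph is linear from 4 to 12 m/s: v(8) = 4 + (12 − 4)·(8 − 6)/(9 − 6) = 28/3 m/s.

28/3 m/s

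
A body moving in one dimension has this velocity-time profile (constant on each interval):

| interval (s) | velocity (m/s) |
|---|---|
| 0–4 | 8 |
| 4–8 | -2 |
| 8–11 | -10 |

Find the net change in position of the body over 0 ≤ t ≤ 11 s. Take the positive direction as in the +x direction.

Net displacement equals the area under the velocity-time graph (areas below the axis count negative).
0–4 s: 8 × 4 = 32 m
4–8 s: -2 × 4 = -8 m
8–11 s: -10 × 3 = -30 m
Net displacement = -6 m

-6 m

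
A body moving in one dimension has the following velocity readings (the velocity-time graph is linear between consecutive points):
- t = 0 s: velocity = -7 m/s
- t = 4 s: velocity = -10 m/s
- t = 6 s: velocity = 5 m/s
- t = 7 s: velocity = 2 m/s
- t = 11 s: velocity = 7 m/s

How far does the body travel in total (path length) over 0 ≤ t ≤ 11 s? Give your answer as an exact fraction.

Distance (not displacement) is the total path length: add the absolute areas under v-t.
0–4 s: |½(-7 + -10)(4)| = 34 m
4–6 s: v = 0 at t = 16/3 s; triangle areas 20/3 + 5/3 = 25/3 m
6–7 s: |½(5 + 2)(1)| = 3.5 m
7–11 s: |½(2 + 7)(4)| = 18 m
Total distance = 383/6 m

383/6 m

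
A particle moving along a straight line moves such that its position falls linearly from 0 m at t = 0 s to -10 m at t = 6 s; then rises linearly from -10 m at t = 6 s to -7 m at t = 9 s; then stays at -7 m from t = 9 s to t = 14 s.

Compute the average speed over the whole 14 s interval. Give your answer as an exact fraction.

13/14 m/s

Average speed = (total path length)/(elapsed time); on a piecewise-linear x-t graph the path length is Σ|Δx|.
0–6 s: |Δx| = |-10 − 0| = 10 m
6–9 s: |Δx| = |-7 − -10| = 3 m
9–14 s: |Δx| = |-7 − -7| = 0 m
Total path = 13 m; average speed = 13/14 = 13/14 m/s.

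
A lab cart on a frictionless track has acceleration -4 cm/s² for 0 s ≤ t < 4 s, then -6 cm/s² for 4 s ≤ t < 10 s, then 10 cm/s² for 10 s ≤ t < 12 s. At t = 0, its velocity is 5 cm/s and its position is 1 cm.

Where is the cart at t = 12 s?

On each constant-a segment, Δv = aΔt and Δx = v₀Δt + ½aΔt²; chain segment to segment.
0–4 s: v starts 5 cm/s; Δx = 5·4 + ½·-4·4² = -12 cm; v ends -11 cm/s.
4–10 s: v starts -11 cm/s; Δx = -11·6 + ½·-6·6² = -174 cm; v ends -47 cm/s.
10–12 s: v starts -47 cm/s; Δx = -47·2 + ½·10·2² = -74 cm; v ends -27 cm/s.
x(12) = 1 + Σ Δx = -259 cm.

-259 cm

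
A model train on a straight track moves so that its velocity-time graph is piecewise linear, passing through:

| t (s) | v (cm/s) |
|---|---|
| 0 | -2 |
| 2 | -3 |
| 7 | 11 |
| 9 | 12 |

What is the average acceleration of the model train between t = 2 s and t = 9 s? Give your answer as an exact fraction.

15/7 cm/s²

Average acceleration = Δv/Δt = (12 − -3)/(9 − 2) = 15/7 cm/s².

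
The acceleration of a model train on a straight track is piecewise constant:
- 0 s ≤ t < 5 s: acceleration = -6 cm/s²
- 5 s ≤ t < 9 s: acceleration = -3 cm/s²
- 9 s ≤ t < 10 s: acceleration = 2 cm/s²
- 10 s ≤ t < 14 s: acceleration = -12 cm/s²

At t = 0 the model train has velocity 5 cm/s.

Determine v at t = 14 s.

Δv equals the area under the a-t graph; then v = v₀ + Δv.
0–5 s: -6 × 5 = -30 cm/s
5–9 s: -3 × 4 = -12 cm/s
9–10 s: 2 × 1 = 2 cm/s
10–14 s: -12 × 4 = -48 cm/s
Δv = -88 cm/s, so v(14) = 5 + (-88) = -83 cm/s.

-83 cm/s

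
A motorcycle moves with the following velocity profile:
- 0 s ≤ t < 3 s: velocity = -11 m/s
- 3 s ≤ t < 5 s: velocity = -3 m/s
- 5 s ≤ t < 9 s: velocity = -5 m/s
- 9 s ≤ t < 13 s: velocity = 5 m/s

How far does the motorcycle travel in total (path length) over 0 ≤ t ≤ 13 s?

Total distance travelled is ∫|v| dt — sum the magnitudes of each area piece.
0–3 s: |-11| × 3 = 33 m
3–5 s: |-3| × 2 = 6 m
5–9 s: |-5| × 4 = 20 m
9–13 s: |5| × 4 = 20 m
Total distance = 79 m

79 m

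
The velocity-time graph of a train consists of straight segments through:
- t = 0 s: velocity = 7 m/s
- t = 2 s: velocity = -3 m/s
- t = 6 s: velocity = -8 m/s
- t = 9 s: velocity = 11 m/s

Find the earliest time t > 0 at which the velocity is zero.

t = 1.4 s

v changes sign on 0–2 s (from 7 to -3); the graph is linear there, so v = 0 at t = 0 + (-7)·(2 − 0)/(-3 − 7) = 1.4 s.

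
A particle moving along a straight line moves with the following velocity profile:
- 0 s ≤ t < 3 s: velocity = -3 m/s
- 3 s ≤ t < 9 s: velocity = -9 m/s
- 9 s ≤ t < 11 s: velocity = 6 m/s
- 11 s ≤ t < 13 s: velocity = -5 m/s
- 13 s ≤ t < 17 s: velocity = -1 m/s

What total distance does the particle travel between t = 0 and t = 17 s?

89 m

Total distance travelled is ∫|v| dt — sum the magnitudes of each area piece.
0–3 s: |-3| × 3 = 9 m
3–9 s: |-9| × 6 = 54 m
9–11 s: |6| × 2 = 12 m
11–13 s: |-5| × 2 = 10 m
13–17 s: |-1| × 4 = 4 m
Total distance = 89 m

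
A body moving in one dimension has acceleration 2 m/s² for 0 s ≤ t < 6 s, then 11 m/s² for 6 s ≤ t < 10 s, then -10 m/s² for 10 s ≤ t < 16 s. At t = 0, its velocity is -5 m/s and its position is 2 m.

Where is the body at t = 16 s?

250 m

On each constant-a segment, Δv = aΔt and Δx = v₀Δt + ½aΔt²; chain segment to segment.
0–6 s: v starts -5 m/s; Δx = -5·6 + ½·2·6² = 6 m; v ends 7 m/s.
6–10 s: v starts 7 m/s; Δx = 7·4 + ½·11·4² = 116 m; v ends 51 m/s.
10–16 s: v starts 51 m/s; Δx = 51·6 + ½·-10·6² = 126 m; v ends -9 m/s.
x(16) = 2 + Σ Δx = 250 m.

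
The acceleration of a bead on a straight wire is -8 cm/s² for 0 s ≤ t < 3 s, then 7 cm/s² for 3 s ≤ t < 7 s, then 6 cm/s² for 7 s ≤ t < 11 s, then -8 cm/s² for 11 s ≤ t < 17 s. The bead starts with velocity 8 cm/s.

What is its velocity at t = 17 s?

-12 cm/s

Δv equals the area under the a-t graph; then v = v₀ + Δv.
0–3 s: -8 × 3 = -24 cm/s
3–7 s: 7 × 4 = 28 cm/s
7–11 s: 6 × 4 = 24 cm/s
11–17 s: -8 × 6 = -48 cm/s
Δv = -20 cm/s, so v(17) = 8 + (-20) = -12 cm/s.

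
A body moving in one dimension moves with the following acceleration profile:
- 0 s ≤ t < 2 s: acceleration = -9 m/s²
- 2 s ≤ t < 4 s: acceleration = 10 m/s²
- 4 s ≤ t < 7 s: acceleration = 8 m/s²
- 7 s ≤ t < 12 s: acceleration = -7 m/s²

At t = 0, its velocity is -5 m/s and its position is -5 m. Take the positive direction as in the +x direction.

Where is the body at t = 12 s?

-14.5 m

On each constant-a segment, Δv = aΔt and Δx = v₀Δt + ½aΔt²; chain segment to segment.
0–2 s: v starts -5 m/s; Δx = -5·2 + ½·-9·2² = -28 m; v ends -23 m/s.
2–4 s: v starts -23 m/s; Δx = -23·2 + ½·10·2² = -26 m; v ends -3 m/s.
4–7 s: v starts -3 m/s; Δx = -3·3 + ½·8·3² = 27 m; v ends 21 m/s.
7–12 s: v starts 21 m/s; Δx = 21·5 + ½·-7·5² = 17.5 m; v ends -14 m/s.
x(12) = -5 + Σ Δx = -14.5 m.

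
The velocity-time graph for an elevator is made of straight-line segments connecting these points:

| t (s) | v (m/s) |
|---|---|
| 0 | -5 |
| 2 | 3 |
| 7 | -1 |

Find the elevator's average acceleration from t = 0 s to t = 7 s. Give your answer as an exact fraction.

Average acceleration = Δv/Δt = (-1 − -5)/(7 − 0) = 4/7 m/s².

4/7 m/s²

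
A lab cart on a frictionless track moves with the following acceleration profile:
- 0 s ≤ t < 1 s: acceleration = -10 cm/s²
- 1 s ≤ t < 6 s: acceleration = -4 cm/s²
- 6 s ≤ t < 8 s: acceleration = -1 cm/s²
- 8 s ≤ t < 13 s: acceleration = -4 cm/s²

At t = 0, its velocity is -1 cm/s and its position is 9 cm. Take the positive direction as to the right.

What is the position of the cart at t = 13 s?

On each constant-a segment, Δv = aΔt and Δx = v₀Δt + ½aΔt²; chain segment to segment.
0–1 s: v starts -1 cm/s; Δx = -1·1 + ½·-10·1² = -6 cm; v ends -11 cm/s.
1–6 s: v starts -11 cm/s; Δx = -11·5 + ½·-4·5² = -105 cm; v ends -31 cm/s.
6–8 s: v starts -31 cm/s; Δx = -31·2 + ½·-1·2² = -64 cm; v ends -33 cm/s.
8–13 s: v starts -33 cm/s; Δx = -33·5 + ½·-4·5² = -215 cm; v ends -53 cm/s.
x(13) = 9 + Σ Δx = -381 cm.

-381 cm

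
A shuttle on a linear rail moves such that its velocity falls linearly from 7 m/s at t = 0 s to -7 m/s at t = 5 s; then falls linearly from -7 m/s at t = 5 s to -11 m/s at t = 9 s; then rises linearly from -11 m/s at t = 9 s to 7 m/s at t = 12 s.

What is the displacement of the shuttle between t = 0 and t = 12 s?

-42 m

Displacement is the signed area under the v-t curve.
0–5 s: ½(7 + -7)(5) = 0 m
5–9 s: ½(-7 + -11)(4) = -36 m
9–12 s: ½(-11 + 7)(3) = -6 m
Net displacement = -42 m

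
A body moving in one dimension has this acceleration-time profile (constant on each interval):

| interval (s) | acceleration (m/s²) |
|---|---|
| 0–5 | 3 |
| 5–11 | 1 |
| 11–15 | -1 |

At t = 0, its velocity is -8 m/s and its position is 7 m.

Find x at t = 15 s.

108.5 m

On each constant-a segment, Δv = aΔt and Δx = v₀Δt + ½aΔt²; chain segment to segment.
0–5 s: v starts -8 m/s; Δx = -8·5 + ½·3·5² = -2.5 m; v ends 7 m/s.
5–11 s: v starts 7 m/s; Δx = 7·6 + ½·1·6² = 60 m; v ends 13 m/s.
11–15 s: v starts 13 m/s; Δx = 13·4 + ½·-1·4² = 44 m; v ends 9 m/s.
x(15) = 7 + Σ Δx = 108.5 m.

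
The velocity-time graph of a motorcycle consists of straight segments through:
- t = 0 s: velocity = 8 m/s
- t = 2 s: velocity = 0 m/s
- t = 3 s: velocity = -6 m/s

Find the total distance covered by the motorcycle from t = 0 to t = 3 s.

Total distance travelled is ∫|v| dt — sum the magnitudes of each area piece.
0–2 s: |½(8 + 0)(2)| = 8 m
2–3 s: |½(0 + -6)(1)| = 3 m
Total distance = 11 m

11 m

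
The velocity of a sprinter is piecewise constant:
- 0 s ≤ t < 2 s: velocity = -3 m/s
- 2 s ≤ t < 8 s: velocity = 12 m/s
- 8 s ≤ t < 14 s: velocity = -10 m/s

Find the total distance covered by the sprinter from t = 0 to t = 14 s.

138 m

Total distance travelled is ∫|v| dt — sum the magnitudes of each area piece.
0–2 s: |-3| × 2 = 6 m
2–8 s: |12| × 6 = 72 m
8–14 s: |-10| × 6 = 60 m
Total distance = 138 m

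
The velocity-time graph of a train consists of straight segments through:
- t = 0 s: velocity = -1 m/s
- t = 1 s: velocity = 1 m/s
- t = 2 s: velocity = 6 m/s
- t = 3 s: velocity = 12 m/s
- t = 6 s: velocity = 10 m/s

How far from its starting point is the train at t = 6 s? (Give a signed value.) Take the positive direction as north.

Net displacement equals the area under the velocity-time graph (areas below the axis count negative).
0–1 s: ½(-1 + 1)(1) = 0 m
1–2 s: ½(1 + 6)(1) = 3.5 m
2–3 s: ½(6 + 12)(1) = 9 m
3–6 s: ½(12 + 10)(3) = 33 m
Net displacement = 45.5 m

45.5 m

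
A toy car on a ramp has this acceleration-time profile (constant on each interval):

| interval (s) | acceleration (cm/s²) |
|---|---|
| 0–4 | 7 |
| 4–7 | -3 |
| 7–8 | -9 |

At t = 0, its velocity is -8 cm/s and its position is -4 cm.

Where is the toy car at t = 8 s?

73 cm

On each constant-a segment, Δv = aΔt and Δx = v₀Δt + ½aΔt²; chain segment to segment.
0–4 s: v starts -8 cm/s; Δx = -8·4 + ½·7·4² = 24 cm; v ends 20 cm/s.
4–7 s: v starts 20 cm/s; Δx = 20·3 + ½·-3·3² = 46.5 cm; v ends 11 cm/s.
7–8 s: v starts 11 cm/s; Δx = 11·1 + ½·-9·1² = 6.5 cm; v ends 2 cm/s.
x(8) = -4 + Σ Δx = 73 cm.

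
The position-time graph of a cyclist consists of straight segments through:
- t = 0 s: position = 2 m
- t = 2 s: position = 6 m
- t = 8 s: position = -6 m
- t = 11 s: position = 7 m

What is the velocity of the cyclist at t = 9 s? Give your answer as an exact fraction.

13/3 m/s

Velocity is the slope of the x-t graph on 8–11 s: (7 − -6)/(11 − 8) = 13/3 m/s.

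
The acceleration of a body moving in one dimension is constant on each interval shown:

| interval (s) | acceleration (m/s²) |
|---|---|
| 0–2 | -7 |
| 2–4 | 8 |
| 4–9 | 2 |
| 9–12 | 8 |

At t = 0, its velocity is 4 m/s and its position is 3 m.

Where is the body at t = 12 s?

132 m

On each constant-a segment, Δv = aΔt and Δx = v₀Δt + ½aΔt²; chain segment to segment.
0–2 s: v starts 4 m/s; Δx = 4·2 + ½·-7·2² = -6 m; v ends -10 m/s.
2–4 s: v starts -10 m/s; Δx = -10·2 + ½·8·2² = -4 m; v ends 6 m/s.
4–9 s: v starts 6 m/s; Δx = 6·5 + ½·2·5² = 55 m; v ends 16 m/s.
9–12 s: v starts 16 m/s; Δx = 16·3 + ½·8·3² = 84 m; v ends 40 m/s.
x(12) = 3 + Σ Δx = 132 m.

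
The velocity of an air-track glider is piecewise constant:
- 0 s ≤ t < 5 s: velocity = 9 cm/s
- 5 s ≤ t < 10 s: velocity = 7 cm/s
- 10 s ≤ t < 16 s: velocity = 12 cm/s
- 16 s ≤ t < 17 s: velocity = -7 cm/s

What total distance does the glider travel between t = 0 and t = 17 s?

Distance (not displacement) is the total path length: add the absolute areas under v-t.
0–5 s: |9| × 5 = 45 cm
5–10 s: |7| × 5 = 35 cm
10–16 s: |12| × 6 = 72 cm
16–17 s: |-7| × 1 = 7 cm
Total distance = 159 cm

159 cm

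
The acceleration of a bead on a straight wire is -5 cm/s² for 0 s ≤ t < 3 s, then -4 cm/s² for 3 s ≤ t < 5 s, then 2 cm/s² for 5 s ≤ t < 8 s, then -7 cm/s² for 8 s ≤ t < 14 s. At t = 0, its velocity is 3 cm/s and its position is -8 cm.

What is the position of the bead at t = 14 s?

-314.5 cm

On each constant-a segment, Δv = aΔt and Δx = v₀Δt + ½aΔt²; chain segment to segment.
0–3 s: v starts 3 cm/s; Δx = 3·3 + ½·-5·3² = -13.5 cm; v ends -12 cm/s.
3–5 s: v starts -12 cm/s; Δx = -12·2 + ½·-4·2² = -32 cm; v ends -20 cm/s.
5–8 s: v starts -20 cm/s; Δx = -20·3 + ½·2·3² = -51 cm; v ends -14 cm/s.
8–14 s: v starts -14 cm/s; Δx = -14·6 + ½·-7·6² = -210 cm; v ends -56 cm/s.
x(14) = -8 + Σ Δx = -314.5 cm.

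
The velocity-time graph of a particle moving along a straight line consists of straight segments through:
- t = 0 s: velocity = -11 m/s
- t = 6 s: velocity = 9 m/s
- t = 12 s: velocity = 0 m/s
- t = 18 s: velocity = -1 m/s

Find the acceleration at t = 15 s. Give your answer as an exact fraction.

Acceleration is the slope of the v-t graph on 12–18 s: (-1 − 0)/(18 − 12) = -1/6 m/s².

-1/6 m/s²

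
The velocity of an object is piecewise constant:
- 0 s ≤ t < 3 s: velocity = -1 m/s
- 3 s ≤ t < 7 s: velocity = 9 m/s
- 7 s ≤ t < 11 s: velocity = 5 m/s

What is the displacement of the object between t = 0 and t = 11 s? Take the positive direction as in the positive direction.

53 m

Net displacement equals the area under the velocity-time graph (areas below the axis count negative).
0–3 s: -1 × 3 = -3 m
3–7 s: 9 × 4 = 36 m
7–11 s: 5 × 4 = 20 m
Net displacement = 53 m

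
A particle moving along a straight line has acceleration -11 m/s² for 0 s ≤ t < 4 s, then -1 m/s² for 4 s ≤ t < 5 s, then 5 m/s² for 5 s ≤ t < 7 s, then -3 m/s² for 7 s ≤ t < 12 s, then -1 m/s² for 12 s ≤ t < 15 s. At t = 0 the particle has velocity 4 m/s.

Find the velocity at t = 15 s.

-49 m/s

Δv equals the area under the a-t graph; then v = v₀ + Δv.
0–4 s: -11 × 4 = -44 m/s
4–5 s: -1 × 1 = -1 m/s
5–7 s: 5 × 2 = 10 m/s
7–12 s: -3 × 5 = -15 m/s
12–15 s: -1 × 3 = -3 m/s
Δv = -53 m/s, so v(15) = 4 + (-53) = -49 m/s.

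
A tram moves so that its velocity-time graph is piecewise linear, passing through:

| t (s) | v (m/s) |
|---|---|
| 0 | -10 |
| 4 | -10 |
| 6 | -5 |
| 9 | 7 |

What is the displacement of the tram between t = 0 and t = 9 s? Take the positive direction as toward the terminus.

-52 m

Displacement is the signed area under the v-t curve.
0–4 s: -10 × 4 = -40 m
4–6 s: ½(-10 + -5)(2) = -15 m
6–9 s: ½(-5 + 7)(3) = 3 m
Net displacement = -52 m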